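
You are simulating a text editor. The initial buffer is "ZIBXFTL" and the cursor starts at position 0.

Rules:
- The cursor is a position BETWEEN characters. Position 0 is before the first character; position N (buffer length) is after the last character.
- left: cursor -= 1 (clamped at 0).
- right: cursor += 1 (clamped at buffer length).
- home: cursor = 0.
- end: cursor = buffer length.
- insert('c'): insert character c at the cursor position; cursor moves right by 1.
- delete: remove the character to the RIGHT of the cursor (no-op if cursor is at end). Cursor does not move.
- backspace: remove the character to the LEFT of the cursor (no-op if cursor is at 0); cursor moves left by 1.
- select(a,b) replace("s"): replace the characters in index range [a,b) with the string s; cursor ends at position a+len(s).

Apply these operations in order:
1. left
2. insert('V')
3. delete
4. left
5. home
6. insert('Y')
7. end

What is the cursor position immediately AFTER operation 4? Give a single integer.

Answer: 0

Derivation:
After op 1 (left): buf='ZIBXFTL' cursor=0
After op 2 (insert('V')): buf='VZIBXFTL' cursor=1
After op 3 (delete): buf='VIBXFTL' cursor=1
After op 4 (left): buf='VIBXFTL' cursor=0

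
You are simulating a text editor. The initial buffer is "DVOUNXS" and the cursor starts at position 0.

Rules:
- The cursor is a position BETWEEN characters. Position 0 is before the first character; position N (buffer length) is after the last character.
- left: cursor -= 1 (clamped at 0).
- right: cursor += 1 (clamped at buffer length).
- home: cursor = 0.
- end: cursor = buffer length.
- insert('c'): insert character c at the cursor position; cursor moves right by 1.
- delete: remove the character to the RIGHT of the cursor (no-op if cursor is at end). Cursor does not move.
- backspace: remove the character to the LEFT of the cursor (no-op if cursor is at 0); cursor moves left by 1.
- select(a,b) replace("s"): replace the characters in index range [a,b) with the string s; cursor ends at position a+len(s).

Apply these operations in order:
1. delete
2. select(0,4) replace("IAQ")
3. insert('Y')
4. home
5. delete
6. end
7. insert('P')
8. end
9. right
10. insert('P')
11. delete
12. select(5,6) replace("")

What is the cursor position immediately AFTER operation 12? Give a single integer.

After op 1 (delete): buf='VOUNXS' cursor=0
After op 2 (select(0,4) replace("IAQ")): buf='IAQXS' cursor=3
After op 3 (insert('Y')): buf='IAQYXS' cursor=4
After op 4 (home): buf='IAQYXS' cursor=0
After op 5 (delete): buf='AQYXS' cursor=0
After op 6 (end): buf='AQYXS' cursor=5
After op 7 (insert('P')): buf='AQYXSP' cursor=6
After op 8 (end): buf='AQYXSP' cursor=6
After op 9 (right): buf='AQYXSP' cursor=6
After op 10 (insert('P')): buf='AQYXSPP' cursor=7
After op 11 (delete): buf='AQYXSPP' cursor=7
After op 12 (select(5,6) replace("")): buf='AQYXSP' cursor=5

Answer: 5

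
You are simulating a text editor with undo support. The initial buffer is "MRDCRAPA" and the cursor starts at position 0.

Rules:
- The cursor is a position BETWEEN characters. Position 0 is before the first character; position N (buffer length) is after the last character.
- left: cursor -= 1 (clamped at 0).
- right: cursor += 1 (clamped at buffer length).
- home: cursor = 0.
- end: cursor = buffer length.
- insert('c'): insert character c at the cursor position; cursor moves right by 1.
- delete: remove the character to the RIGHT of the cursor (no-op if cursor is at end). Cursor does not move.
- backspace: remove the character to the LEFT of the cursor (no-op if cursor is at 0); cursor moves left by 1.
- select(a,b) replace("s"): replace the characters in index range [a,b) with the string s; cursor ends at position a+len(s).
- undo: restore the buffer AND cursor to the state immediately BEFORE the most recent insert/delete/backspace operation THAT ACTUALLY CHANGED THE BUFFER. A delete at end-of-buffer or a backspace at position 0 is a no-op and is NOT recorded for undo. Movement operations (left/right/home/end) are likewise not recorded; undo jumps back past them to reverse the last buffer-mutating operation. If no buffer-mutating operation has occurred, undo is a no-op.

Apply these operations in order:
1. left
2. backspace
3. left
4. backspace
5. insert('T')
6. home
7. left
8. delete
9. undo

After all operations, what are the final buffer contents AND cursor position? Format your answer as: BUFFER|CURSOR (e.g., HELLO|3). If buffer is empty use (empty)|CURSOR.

Answer: TMRDCRAPA|0

Derivation:
After op 1 (left): buf='MRDCRAPA' cursor=0
After op 2 (backspace): buf='MRDCRAPA' cursor=0
After op 3 (left): buf='MRDCRAPA' cursor=0
After op 4 (backspace): buf='MRDCRAPA' cursor=0
After op 5 (insert('T')): buf='TMRDCRAPA' cursor=1
After op 6 (home): buf='TMRDCRAPA' cursor=0
After op 7 (left): buf='TMRDCRAPA' cursor=0
After op 8 (delete): buf='MRDCRAPA' cursor=0
After op 9 (undo): buf='TMRDCRAPA' cursor=0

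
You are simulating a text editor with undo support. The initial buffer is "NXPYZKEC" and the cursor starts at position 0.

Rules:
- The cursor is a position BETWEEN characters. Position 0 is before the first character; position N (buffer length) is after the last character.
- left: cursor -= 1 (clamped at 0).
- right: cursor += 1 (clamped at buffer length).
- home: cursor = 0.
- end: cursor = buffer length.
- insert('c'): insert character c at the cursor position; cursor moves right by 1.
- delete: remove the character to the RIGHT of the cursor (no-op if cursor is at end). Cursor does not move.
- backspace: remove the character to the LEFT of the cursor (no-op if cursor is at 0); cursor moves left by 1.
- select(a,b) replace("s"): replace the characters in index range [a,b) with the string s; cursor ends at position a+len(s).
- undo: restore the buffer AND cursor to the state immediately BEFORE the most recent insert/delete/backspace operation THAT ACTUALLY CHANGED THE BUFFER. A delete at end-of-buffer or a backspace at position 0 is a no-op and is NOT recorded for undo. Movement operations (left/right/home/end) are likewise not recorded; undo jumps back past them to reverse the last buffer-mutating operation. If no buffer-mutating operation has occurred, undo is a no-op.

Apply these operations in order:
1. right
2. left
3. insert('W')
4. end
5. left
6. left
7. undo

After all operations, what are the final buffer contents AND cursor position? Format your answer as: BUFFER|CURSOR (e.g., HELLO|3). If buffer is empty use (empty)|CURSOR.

After op 1 (right): buf='NXPYZKEC' cursor=1
After op 2 (left): buf='NXPYZKEC' cursor=0
After op 3 (insert('W')): buf='WNXPYZKEC' cursor=1
After op 4 (end): buf='WNXPYZKEC' cursor=9
After op 5 (left): buf='WNXPYZKEC' cursor=8
After op 6 (left): buf='WNXPYZKEC' cursor=7
After op 7 (undo): buf='NXPYZKEC' cursor=0

Answer: NXPYZKEC|0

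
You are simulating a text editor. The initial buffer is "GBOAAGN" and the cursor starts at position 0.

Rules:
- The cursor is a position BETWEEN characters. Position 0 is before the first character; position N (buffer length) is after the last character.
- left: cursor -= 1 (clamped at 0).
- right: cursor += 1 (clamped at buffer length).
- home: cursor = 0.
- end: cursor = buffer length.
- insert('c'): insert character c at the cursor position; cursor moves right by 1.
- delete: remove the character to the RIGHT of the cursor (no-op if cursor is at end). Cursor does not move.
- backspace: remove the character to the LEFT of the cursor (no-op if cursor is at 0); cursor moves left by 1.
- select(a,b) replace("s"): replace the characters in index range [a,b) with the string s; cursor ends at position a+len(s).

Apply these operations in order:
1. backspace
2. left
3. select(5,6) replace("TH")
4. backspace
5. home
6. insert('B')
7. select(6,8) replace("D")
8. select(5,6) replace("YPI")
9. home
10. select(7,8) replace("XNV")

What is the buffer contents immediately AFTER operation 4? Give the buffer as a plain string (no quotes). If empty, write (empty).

After op 1 (backspace): buf='GBOAAGN' cursor=0
After op 2 (left): buf='GBOAAGN' cursor=0
After op 3 (select(5,6) replace("TH")): buf='GBOAATHN' cursor=7
After op 4 (backspace): buf='GBOAATN' cursor=6

Answer: GBOAATN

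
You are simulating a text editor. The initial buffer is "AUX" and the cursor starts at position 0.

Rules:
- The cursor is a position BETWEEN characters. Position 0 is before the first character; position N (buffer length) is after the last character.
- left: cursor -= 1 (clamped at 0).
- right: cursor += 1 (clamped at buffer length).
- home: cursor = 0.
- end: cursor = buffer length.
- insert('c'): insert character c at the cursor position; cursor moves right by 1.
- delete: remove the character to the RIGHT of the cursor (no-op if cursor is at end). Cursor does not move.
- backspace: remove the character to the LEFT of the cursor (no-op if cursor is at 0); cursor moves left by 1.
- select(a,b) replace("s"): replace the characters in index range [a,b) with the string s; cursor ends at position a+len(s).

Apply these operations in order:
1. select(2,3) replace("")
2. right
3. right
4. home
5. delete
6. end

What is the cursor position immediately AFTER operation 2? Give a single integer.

Answer: 2

Derivation:
After op 1 (select(2,3) replace("")): buf='AU' cursor=2
After op 2 (right): buf='AU' cursor=2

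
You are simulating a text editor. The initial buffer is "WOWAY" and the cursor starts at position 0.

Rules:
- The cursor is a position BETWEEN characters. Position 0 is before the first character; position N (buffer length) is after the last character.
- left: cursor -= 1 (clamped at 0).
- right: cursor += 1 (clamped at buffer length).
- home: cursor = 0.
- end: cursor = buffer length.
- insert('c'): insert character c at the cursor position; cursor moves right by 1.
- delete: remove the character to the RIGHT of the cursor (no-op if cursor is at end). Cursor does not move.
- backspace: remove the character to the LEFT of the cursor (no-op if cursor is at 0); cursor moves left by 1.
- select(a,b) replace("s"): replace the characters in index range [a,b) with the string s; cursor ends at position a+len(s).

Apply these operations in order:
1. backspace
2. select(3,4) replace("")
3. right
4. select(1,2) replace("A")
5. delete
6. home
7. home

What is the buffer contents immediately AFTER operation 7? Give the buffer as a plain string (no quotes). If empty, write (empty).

After op 1 (backspace): buf='WOWAY' cursor=0
After op 2 (select(3,4) replace("")): buf='WOWY' cursor=3
After op 3 (right): buf='WOWY' cursor=4
After op 4 (select(1,2) replace("A")): buf='WAWY' cursor=2
After op 5 (delete): buf='WAY' cursor=2
After op 6 (home): buf='WAY' cursor=0
After op 7 (home): buf='WAY' cursor=0

Answer: WAY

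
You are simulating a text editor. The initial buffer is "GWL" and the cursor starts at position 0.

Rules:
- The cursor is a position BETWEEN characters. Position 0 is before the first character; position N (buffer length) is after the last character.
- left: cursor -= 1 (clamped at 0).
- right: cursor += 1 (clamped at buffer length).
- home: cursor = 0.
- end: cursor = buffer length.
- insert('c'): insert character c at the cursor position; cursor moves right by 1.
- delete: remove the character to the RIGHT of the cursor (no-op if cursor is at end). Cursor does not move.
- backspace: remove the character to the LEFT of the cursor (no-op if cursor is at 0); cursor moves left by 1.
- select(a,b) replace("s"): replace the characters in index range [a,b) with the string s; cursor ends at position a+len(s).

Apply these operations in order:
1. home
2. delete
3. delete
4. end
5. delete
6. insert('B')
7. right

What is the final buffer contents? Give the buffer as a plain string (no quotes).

Answer: LB

Derivation:
After op 1 (home): buf='GWL' cursor=0
After op 2 (delete): buf='WL' cursor=0
After op 3 (delete): buf='L' cursor=0
After op 4 (end): buf='L' cursor=1
After op 5 (delete): buf='L' cursor=1
After op 6 (insert('B')): buf='LB' cursor=2
After op 7 (right): buf='LB' cursor=2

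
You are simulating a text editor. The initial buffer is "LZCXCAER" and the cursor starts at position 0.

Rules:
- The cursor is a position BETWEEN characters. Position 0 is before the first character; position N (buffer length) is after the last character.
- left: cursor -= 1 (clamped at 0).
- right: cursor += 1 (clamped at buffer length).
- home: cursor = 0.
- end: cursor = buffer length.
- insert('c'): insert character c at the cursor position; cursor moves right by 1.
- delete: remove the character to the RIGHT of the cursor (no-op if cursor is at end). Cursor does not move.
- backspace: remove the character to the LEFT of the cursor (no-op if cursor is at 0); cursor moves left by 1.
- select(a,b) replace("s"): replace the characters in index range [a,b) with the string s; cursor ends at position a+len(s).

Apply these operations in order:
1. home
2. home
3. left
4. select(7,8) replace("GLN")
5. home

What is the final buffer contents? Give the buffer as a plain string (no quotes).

Answer: LZCXCAEGLN

Derivation:
After op 1 (home): buf='LZCXCAER' cursor=0
After op 2 (home): buf='LZCXCAER' cursor=0
After op 3 (left): buf='LZCXCAER' cursor=0
After op 4 (select(7,8) replace("GLN")): buf='LZCXCAEGLN' cursor=10
After op 5 (home): buf='LZCXCAEGLN' cursor=0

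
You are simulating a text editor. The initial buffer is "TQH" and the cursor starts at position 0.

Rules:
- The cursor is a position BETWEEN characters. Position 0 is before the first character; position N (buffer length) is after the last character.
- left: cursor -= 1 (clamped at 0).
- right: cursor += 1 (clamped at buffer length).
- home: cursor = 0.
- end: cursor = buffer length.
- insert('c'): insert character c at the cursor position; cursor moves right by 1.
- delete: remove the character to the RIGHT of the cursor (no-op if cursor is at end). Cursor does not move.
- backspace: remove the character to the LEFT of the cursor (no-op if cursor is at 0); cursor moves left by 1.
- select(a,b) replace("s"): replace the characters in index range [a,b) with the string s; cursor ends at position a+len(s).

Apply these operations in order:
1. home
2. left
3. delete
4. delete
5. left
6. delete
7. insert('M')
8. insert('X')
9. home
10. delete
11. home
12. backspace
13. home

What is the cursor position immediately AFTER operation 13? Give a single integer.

After op 1 (home): buf='TQH' cursor=0
After op 2 (left): buf='TQH' cursor=0
After op 3 (delete): buf='QH' cursor=0
After op 4 (delete): buf='H' cursor=0
After op 5 (left): buf='H' cursor=0
After op 6 (delete): buf='(empty)' cursor=0
After op 7 (insert('M')): buf='M' cursor=1
After op 8 (insert('X')): buf='MX' cursor=2
After op 9 (home): buf='MX' cursor=0
After op 10 (delete): buf='X' cursor=0
After op 11 (home): buf='X' cursor=0
After op 12 (backspace): buf='X' cursor=0
After op 13 (home): buf='X' cursor=0

Answer: 0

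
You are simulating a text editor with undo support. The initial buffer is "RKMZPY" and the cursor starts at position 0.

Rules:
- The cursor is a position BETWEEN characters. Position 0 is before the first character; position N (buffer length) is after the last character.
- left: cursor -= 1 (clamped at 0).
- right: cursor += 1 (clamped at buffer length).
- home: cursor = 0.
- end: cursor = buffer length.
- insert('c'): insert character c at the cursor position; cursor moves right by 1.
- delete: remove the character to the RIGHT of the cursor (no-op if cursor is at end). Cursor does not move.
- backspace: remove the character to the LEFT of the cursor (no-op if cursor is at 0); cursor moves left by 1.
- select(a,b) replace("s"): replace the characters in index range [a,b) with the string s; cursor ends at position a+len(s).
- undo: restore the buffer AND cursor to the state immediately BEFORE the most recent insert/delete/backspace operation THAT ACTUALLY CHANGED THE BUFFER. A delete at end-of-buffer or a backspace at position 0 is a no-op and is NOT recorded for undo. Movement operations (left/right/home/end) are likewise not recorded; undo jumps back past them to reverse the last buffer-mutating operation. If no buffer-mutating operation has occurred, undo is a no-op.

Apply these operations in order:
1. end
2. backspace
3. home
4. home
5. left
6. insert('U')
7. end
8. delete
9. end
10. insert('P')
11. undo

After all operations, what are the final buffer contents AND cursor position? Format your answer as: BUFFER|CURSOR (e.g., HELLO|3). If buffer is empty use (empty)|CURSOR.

After op 1 (end): buf='RKMZPY' cursor=6
After op 2 (backspace): buf='RKMZP' cursor=5
After op 3 (home): buf='RKMZP' cursor=0
After op 4 (home): buf='RKMZP' cursor=0
After op 5 (left): buf='RKMZP' cursor=0
After op 6 (insert('U')): buf='URKMZP' cursor=1
After op 7 (end): buf='URKMZP' cursor=6
After op 8 (delete): buf='URKMZP' cursor=6
After op 9 (end): buf='URKMZP' cursor=6
After op 10 (insert('P')): buf='URKMZPP' cursor=7
After op 11 (undo): buf='URKMZP' cursor=6

Answer: URKMZP|6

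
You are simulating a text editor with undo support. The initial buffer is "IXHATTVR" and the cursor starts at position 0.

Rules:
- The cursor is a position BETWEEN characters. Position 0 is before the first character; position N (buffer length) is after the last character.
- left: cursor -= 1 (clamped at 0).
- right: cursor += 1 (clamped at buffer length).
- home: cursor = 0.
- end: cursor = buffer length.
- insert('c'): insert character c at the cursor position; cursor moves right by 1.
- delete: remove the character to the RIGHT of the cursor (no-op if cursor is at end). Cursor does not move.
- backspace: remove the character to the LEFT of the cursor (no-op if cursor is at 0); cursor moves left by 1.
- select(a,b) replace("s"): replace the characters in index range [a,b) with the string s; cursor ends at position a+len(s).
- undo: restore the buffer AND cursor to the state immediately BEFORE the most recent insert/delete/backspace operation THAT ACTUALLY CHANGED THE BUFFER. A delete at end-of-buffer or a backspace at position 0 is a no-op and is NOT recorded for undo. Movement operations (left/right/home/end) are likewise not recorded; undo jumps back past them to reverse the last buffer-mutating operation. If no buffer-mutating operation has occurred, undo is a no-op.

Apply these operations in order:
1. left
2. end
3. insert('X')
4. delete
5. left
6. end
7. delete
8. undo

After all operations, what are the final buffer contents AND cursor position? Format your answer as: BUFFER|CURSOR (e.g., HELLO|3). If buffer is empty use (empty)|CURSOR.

Answer: IXHATTVR|8

Derivation:
After op 1 (left): buf='IXHATTVR' cursor=0
After op 2 (end): buf='IXHATTVR' cursor=8
After op 3 (insert('X')): buf='IXHATTVRX' cursor=9
After op 4 (delete): buf='IXHATTVRX' cursor=9
After op 5 (left): buf='IXHATTVRX' cursor=8
After op 6 (end): buf='IXHATTVRX' cursor=9
After op 7 (delete): buf='IXHATTVRX' cursor=9
After op 8 (undo): buf='IXHATTVR' cursor=8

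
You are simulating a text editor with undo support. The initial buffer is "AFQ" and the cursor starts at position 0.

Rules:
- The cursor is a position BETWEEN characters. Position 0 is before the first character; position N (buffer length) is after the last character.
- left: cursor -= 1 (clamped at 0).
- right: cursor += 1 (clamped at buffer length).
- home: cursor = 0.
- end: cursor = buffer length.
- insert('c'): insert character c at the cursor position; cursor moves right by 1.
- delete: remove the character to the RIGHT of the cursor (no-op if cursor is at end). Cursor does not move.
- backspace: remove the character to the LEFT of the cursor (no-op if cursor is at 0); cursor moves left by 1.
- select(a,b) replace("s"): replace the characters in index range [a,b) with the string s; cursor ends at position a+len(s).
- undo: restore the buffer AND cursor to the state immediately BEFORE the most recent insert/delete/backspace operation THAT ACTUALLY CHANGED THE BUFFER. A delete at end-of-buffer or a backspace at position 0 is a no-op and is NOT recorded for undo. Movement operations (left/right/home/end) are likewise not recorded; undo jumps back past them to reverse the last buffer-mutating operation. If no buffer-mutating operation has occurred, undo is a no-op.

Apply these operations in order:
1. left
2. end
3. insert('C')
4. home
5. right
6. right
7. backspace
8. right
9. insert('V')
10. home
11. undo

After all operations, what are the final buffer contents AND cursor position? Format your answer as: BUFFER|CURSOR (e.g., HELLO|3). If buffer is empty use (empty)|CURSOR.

Answer: AQC|2

Derivation:
After op 1 (left): buf='AFQ' cursor=0
After op 2 (end): buf='AFQ' cursor=3
After op 3 (insert('C')): buf='AFQC' cursor=4
After op 4 (home): buf='AFQC' cursor=0
After op 5 (right): buf='AFQC' cursor=1
After op 6 (right): buf='AFQC' cursor=2
After op 7 (backspace): buf='AQC' cursor=1
After op 8 (right): buf='AQC' cursor=2
After op 9 (insert('V')): buf='AQVC' cursor=3
After op 10 (home): buf='AQVC' cursor=0
After op 11 (undo): buf='AQC' cursor=2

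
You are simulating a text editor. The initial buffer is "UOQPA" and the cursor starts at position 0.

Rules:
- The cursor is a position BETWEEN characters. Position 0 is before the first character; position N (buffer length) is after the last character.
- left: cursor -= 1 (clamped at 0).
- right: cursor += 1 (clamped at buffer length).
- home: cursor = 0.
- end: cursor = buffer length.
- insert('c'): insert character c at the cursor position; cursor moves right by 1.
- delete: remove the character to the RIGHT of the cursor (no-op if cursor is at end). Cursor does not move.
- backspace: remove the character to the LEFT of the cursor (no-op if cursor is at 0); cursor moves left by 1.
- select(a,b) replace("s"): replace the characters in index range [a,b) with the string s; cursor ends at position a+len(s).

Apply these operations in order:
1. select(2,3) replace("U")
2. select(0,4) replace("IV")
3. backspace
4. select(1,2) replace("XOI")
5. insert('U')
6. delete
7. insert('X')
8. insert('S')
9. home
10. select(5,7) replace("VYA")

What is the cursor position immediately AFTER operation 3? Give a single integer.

Answer: 1

Derivation:
After op 1 (select(2,3) replace("U")): buf='UOUPA' cursor=3
After op 2 (select(0,4) replace("IV")): buf='IVA' cursor=2
After op 3 (backspace): buf='IA' cursor=1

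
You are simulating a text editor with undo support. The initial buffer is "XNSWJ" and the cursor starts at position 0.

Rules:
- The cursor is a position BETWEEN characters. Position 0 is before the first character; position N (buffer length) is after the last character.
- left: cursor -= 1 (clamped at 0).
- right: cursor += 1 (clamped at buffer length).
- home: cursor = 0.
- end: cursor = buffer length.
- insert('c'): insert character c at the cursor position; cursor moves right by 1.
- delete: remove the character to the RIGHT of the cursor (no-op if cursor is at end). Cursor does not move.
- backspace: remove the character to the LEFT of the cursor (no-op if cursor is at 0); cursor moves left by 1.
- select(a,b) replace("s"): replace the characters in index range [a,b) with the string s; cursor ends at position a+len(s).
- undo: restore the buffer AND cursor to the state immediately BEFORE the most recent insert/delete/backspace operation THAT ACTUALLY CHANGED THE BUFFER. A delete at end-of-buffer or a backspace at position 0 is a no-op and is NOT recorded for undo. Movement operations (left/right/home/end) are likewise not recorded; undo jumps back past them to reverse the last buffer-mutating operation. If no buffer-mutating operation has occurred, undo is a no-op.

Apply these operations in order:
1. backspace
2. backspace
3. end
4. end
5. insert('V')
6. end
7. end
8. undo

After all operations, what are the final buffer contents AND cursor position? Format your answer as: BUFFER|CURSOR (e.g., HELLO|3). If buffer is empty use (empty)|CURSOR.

After op 1 (backspace): buf='XNSWJ' cursor=0
After op 2 (backspace): buf='XNSWJ' cursor=0
After op 3 (end): buf='XNSWJ' cursor=5
After op 4 (end): buf='XNSWJ' cursor=5
After op 5 (insert('V')): buf='XNSWJV' cursor=6
After op 6 (end): buf='XNSWJV' cursor=6
After op 7 (end): buf='XNSWJV' cursor=6
After op 8 (undo): buf='XNSWJ' cursor=5

Answer: XNSWJ|5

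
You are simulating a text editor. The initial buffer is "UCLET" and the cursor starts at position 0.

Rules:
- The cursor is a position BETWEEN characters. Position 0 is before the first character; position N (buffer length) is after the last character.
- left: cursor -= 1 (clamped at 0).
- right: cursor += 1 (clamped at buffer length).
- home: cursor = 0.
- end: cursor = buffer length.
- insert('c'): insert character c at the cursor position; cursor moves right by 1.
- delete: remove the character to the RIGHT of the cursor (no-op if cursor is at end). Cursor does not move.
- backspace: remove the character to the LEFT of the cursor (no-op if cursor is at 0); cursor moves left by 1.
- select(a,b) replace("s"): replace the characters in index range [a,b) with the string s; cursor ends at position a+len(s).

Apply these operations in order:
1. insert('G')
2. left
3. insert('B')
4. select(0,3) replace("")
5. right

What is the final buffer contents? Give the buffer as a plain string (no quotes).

Answer: CLET

Derivation:
After op 1 (insert('G')): buf='GUCLET' cursor=1
After op 2 (left): buf='GUCLET' cursor=0
After op 3 (insert('B')): buf='BGUCLET' cursor=1
After op 4 (select(0,3) replace("")): buf='CLET' cursor=0
After op 5 (right): buf='CLET' cursor=1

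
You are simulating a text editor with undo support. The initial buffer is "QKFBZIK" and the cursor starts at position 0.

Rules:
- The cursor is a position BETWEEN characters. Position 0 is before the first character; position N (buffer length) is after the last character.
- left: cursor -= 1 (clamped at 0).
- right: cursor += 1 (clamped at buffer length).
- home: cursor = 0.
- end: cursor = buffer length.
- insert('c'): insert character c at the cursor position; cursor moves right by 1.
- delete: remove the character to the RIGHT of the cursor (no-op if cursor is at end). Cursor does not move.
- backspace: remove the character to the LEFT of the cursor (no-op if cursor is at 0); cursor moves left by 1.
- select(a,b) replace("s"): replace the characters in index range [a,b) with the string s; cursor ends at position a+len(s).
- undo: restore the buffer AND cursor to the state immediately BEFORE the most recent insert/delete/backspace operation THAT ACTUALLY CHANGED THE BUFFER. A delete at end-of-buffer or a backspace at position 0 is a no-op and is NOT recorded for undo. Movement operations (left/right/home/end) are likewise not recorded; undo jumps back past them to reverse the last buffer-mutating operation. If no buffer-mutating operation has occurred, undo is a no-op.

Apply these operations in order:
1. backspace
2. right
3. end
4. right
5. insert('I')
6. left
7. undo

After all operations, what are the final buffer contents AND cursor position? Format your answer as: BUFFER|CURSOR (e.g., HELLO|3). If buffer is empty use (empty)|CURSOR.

After op 1 (backspace): buf='QKFBZIK' cursor=0
After op 2 (right): buf='QKFBZIK' cursor=1
After op 3 (end): buf='QKFBZIK' cursor=7
After op 4 (right): buf='QKFBZIK' cursor=7
After op 5 (insert('I')): buf='QKFBZIKI' cursor=8
After op 6 (left): buf='QKFBZIKI' cursor=7
After op 7 (undo): buf='QKFBZIK' cursor=7

Answer: QKFBZIK|7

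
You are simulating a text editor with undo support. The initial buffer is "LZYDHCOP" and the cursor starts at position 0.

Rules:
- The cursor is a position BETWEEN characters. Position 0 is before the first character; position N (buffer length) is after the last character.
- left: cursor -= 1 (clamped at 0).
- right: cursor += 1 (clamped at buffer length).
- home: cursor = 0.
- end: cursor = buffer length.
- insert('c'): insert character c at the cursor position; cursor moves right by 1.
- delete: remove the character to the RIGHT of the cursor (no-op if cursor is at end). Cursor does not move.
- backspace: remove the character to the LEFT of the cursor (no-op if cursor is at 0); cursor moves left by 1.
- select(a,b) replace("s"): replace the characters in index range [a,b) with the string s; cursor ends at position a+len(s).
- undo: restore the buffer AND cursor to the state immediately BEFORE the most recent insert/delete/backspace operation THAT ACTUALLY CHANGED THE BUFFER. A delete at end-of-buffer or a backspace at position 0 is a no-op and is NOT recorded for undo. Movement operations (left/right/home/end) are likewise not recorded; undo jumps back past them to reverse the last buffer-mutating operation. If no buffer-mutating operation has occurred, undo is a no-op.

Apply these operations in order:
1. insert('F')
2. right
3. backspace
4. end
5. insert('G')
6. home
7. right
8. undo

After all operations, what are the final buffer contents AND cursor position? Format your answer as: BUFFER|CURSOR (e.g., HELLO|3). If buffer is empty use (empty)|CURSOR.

After op 1 (insert('F')): buf='FLZYDHCOP' cursor=1
After op 2 (right): buf='FLZYDHCOP' cursor=2
After op 3 (backspace): buf='FZYDHCOP' cursor=1
After op 4 (end): buf='FZYDHCOP' cursor=8
After op 5 (insert('G')): buf='FZYDHCOPG' cursor=9
After op 6 (home): buf='FZYDHCOPG' cursor=0
After op 7 (right): buf='FZYDHCOPG' cursor=1
After op 8 (undo): buf='FZYDHCOP' cursor=8

Answer: FZYDHCOP|8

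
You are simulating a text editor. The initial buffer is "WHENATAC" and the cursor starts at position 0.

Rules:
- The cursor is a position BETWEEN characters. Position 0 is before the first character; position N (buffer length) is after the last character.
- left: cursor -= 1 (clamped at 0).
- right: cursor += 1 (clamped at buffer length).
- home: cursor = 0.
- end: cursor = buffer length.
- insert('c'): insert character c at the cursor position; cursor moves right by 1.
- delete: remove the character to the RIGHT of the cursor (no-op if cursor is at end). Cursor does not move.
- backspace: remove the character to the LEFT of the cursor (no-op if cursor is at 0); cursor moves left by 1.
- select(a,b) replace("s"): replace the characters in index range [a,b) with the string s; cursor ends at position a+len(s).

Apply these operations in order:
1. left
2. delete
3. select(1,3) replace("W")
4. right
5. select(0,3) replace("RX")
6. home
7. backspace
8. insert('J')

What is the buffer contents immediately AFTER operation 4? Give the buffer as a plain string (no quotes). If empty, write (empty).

Answer: HWATAC

Derivation:
After op 1 (left): buf='WHENATAC' cursor=0
After op 2 (delete): buf='HENATAC' cursor=0
After op 3 (select(1,3) replace("W")): buf='HWATAC' cursor=2
After op 4 (right): buf='HWATAC' cursor=3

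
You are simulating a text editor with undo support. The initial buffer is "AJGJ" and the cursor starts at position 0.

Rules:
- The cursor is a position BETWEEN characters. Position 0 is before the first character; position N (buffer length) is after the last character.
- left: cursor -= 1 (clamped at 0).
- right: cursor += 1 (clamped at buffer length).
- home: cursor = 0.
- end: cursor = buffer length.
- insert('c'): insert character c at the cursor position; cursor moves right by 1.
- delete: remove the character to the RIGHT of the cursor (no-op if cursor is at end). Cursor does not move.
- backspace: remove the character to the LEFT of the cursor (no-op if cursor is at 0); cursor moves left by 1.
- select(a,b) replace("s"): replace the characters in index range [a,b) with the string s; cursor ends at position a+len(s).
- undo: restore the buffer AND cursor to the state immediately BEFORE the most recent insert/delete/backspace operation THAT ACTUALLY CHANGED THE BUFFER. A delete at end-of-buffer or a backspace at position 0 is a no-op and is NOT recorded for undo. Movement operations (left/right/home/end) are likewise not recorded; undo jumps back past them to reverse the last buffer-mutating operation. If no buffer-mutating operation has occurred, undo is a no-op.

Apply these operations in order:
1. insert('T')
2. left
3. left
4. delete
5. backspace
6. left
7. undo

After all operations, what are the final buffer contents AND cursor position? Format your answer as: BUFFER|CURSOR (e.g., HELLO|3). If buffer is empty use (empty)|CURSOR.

After op 1 (insert('T')): buf='TAJGJ' cursor=1
After op 2 (left): buf='TAJGJ' cursor=0
After op 3 (left): buf='TAJGJ' cursor=0
After op 4 (delete): buf='AJGJ' cursor=0
After op 5 (backspace): buf='AJGJ' cursor=0
After op 6 (left): buf='AJGJ' cursor=0
After op 7 (undo): buf='TAJGJ' cursor=0

Answer: TAJGJ|0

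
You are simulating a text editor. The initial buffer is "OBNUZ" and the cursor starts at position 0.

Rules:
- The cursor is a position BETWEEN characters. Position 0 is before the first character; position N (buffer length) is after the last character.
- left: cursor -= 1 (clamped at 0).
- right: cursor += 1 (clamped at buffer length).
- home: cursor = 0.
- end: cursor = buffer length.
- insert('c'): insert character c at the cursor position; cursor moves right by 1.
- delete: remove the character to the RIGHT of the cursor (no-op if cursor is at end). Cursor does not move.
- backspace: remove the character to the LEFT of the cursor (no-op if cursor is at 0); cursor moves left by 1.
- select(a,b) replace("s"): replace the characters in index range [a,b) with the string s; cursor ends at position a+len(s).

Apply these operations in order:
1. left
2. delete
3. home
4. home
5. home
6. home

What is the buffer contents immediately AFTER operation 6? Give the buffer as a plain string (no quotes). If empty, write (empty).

After op 1 (left): buf='OBNUZ' cursor=0
After op 2 (delete): buf='BNUZ' cursor=0
After op 3 (home): buf='BNUZ' cursor=0
After op 4 (home): buf='BNUZ' cursor=0
After op 5 (home): buf='BNUZ' cursor=0
After op 6 (home): buf='BNUZ' cursor=0

Answer: BNUZ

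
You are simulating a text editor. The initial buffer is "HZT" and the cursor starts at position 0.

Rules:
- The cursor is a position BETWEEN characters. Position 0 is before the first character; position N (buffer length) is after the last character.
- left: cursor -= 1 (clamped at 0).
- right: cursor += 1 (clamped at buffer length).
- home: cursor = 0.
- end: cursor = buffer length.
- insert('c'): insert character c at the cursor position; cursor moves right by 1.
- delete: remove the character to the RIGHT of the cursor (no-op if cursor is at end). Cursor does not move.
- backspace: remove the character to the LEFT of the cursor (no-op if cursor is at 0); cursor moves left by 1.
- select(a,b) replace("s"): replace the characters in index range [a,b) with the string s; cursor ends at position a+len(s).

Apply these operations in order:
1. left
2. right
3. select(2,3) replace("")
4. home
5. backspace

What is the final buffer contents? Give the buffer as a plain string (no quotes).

After op 1 (left): buf='HZT' cursor=0
After op 2 (right): buf='HZT' cursor=1
After op 3 (select(2,3) replace("")): buf='HZ' cursor=2
After op 4 (home): buf='HZ' cursor=0
After op 5 (backspace): buf='HZ' cursor=0

Answer: HZ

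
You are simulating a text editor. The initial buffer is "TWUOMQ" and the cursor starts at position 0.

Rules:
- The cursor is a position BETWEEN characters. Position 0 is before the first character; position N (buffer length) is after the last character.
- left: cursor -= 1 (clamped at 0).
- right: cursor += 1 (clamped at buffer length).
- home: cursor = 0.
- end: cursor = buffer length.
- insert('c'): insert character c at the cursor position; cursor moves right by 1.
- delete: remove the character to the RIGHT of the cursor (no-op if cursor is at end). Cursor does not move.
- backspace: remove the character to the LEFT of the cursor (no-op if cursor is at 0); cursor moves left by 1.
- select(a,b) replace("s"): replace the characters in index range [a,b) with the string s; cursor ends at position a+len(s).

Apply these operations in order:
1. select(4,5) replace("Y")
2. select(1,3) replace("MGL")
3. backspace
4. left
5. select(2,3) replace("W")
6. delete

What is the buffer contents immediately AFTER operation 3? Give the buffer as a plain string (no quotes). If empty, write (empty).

Answer: TMGOYQ

Derivation:
After op 1 (select(4,5) replace("Y")): buf='TWUOYQ' cursor=5
After op 2 (select(1,3) replace("MGL")): buf='TMGLOYQ' cursor=4
After op 3 (backspace): buf='TMGOYQ' cursor=3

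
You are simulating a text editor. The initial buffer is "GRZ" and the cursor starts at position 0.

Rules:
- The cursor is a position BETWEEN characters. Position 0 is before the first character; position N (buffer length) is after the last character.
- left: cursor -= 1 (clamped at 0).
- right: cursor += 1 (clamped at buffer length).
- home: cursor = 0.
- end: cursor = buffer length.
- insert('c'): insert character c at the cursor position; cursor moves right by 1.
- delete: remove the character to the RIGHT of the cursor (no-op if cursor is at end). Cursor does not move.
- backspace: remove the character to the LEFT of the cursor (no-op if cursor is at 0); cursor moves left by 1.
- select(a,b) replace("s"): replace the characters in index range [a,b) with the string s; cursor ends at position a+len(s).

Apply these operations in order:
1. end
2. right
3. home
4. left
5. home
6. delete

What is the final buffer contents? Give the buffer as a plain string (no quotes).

After op 1 (end): buf='GRZ' cursor=3
After op 2 (right): buf='GRZ' cursor=3
After op 3 (home): buf='GRZ' cursor=0
After op 4 (left): buf='GRZ' cursor=0
After op 5 (home): buf='GRZ' cursor=0
After op 6 (delete): buf='RZ' cursor=0

Answer: RZ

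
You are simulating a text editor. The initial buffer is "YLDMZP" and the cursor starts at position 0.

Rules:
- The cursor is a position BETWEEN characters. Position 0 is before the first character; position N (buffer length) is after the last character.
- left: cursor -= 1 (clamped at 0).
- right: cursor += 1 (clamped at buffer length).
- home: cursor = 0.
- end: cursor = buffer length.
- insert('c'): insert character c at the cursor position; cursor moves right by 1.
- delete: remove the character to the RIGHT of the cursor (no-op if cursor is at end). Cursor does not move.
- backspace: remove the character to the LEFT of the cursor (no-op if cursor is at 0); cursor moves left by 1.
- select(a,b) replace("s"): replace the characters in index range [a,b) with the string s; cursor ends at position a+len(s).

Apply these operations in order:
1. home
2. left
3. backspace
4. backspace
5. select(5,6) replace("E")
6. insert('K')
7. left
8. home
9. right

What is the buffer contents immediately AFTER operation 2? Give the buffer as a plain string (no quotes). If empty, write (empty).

After op 1 (home): buf='YLDMZP' cursor=0
After op 2 (left): buf='YLDMZP' cursor=0

Answer: YLDMZP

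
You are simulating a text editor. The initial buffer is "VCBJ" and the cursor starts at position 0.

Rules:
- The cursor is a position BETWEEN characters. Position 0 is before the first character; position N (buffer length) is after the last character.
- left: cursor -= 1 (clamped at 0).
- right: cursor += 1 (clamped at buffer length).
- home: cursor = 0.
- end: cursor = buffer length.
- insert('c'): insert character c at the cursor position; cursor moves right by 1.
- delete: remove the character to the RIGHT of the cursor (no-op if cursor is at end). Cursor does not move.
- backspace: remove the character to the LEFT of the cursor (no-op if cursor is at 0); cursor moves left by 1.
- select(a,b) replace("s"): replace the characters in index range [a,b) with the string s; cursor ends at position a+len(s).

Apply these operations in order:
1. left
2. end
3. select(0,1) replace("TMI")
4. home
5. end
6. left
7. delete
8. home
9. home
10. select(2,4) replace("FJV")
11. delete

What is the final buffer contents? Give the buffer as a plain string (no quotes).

Answer: TMFJV

Derivation:
After op 1 (left): buf='VCBJ' cursor=0
After op 2 (end): buf='VCBJ' cursor=4
After op 3 (select(0,1) replace("TMI")): buf='TMICBJ' cursor=3
After op 4 (home): buf='TMICBJ' cursor=0
After op 5 (end): buf='TMICBJ' cursor=6
After op 6 (left): buf='TMICBJ' cursor=5
After op 7 (delete): buf='TMICB' cursor=5
After op 8 (home): buf='TMICB' cursor=0
After op 9 (home): buf='TMICB' cursor=0
After op 10 (select(2,4) replace("FJV")): buf='TMFJVB' cursor=5
After op 11 (delete): buf='TMFJV' cursor=5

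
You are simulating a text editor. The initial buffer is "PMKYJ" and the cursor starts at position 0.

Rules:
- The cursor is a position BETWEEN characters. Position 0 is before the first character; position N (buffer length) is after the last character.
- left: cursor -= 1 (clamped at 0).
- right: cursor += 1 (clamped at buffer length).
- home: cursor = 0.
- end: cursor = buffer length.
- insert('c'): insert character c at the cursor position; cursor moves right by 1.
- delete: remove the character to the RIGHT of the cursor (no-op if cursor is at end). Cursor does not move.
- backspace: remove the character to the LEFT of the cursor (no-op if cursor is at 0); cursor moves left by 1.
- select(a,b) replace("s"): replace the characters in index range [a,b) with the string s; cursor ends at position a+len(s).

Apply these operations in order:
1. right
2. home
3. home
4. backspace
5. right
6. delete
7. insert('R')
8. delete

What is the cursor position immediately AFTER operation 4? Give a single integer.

Answer: 0

Derivation:
After op 1 (right): buf='PMKYJ' cursor=1
After op 2 (home): buf='PMKYJ' cursor=0
After op 3 (home): buf='PMKYJ' cursor=0
After op 4 (backspace): buf='PMKYJ' cursor=0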